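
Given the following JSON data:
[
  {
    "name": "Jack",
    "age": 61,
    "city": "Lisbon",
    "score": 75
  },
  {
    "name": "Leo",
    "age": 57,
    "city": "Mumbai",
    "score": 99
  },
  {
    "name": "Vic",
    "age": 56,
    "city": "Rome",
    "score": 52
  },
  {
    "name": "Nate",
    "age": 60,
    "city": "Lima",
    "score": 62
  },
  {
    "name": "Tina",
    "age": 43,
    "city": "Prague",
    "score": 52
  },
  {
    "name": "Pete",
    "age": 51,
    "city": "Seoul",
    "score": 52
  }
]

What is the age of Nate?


Looking up record where name = Nate
Record index: 3
Field 'age' = 60

ANSWER: 60


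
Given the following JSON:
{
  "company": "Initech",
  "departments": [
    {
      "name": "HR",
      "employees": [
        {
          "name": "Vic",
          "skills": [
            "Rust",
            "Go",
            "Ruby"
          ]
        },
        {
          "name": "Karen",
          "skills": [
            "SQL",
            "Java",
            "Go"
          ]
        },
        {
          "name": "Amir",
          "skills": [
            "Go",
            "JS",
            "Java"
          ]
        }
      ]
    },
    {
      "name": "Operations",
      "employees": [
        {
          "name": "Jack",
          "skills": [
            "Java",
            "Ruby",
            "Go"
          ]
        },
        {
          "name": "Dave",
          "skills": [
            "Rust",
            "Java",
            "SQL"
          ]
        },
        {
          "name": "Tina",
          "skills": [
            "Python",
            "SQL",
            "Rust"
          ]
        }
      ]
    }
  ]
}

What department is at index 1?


Path: departments[1].name
Value: Operations

ANSWER: Operations


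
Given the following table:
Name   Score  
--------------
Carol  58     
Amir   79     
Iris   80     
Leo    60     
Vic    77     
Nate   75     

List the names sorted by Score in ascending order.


Sorting by Score (ascending):
  Carol: 58
  Leo: 60
  Nate: 75
  Vic: 77
  Amir: 79
  Iris: 80


ANSWER: Carol, Leo, Nate, Vic, Amir, Iris


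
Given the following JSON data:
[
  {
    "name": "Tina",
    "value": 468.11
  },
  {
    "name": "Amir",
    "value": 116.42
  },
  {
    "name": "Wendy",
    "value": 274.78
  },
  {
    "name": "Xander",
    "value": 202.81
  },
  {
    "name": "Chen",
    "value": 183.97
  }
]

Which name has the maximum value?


Comparing values:
  Tina: 468.11
  Amir: 116.42
  Wendy: 274.78
  Xander: 202.81
  Chen: 183.97
Maximum: Tina (468.11)

ANSWER: Tina


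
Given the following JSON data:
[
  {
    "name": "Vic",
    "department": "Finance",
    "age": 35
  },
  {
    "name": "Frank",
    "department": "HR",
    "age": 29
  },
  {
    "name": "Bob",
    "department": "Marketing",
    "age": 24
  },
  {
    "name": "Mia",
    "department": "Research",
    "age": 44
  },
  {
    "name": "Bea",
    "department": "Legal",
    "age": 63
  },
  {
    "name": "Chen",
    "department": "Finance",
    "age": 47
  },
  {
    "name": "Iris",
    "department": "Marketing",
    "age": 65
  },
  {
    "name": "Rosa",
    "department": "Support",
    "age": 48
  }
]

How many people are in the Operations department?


Scanning records for department = Operations
  No matches found
Count: 0

ANSWER: 0


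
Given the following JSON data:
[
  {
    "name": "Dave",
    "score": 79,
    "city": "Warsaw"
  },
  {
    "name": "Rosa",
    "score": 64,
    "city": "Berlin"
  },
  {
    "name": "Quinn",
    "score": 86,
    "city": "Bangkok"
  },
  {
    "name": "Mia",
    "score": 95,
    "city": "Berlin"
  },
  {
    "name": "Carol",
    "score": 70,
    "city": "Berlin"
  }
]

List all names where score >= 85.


Filtering records where score >= 85:
  Dave (score=79) -> no
  Rosa (score=64) -> no
  Quinn (score=86) -> YES
  Mia (score=95) -> YES
  Carol (score=70) -> no


ANSWER: Quinn, Mia


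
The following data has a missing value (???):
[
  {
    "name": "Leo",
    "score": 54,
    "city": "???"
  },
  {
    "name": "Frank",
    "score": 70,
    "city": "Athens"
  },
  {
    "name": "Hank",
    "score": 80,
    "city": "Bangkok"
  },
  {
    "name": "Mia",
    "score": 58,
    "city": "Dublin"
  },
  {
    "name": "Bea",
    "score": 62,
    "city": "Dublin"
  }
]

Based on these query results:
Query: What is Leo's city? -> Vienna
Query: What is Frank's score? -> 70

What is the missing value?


The missing value is Leo's city
From query: Leo's city = Vienna

ANSWER: Vienna


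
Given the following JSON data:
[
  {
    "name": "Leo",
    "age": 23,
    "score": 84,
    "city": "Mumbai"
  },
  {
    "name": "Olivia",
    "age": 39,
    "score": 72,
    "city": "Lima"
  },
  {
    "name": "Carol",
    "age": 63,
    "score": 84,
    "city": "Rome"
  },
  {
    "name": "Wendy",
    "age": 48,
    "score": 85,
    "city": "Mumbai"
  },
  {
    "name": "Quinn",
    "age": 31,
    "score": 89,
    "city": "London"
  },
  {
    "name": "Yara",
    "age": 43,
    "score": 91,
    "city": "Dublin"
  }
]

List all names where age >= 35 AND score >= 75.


Checking both conditions:
  Leo (age=23, score=84) -> no
  Olivia (age=39, score=72) -> no
  Carol (age=63, score=84) -> YES
  Wendy (age=48, score=85) -> YES
  Quinn (age=31, score=89) -> no
  Yara (age=43, score=91) -> YES


ANSWER: Carol, Wendy, Yara


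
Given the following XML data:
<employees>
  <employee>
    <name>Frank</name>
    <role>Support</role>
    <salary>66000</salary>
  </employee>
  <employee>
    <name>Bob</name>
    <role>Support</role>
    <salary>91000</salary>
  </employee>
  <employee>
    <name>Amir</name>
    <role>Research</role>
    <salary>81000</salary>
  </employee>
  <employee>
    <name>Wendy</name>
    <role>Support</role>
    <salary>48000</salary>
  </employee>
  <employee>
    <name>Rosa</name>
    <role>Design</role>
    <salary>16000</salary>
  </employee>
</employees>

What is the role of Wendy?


Searching for <employee> with <name>Wendy</name>
Found at position 4
<role>Support</role>

ANSWER: Support


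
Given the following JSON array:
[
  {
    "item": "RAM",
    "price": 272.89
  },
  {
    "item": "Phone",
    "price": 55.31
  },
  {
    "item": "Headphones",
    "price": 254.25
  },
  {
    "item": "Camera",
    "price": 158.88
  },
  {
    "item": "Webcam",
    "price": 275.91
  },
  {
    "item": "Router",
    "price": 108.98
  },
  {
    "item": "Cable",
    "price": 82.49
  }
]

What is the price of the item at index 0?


Array index 0 -> RAM
price = 272.89

ANSWER: 272.89


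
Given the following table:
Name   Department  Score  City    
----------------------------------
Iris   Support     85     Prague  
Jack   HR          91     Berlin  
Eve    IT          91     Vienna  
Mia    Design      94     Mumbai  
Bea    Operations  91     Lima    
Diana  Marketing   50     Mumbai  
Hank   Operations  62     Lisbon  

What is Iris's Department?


Row 1: Iris
Department = Support

ANSWER: Support


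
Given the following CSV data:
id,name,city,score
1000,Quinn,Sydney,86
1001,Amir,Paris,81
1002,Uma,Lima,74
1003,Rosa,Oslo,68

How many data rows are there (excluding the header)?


Counting rows (excluding header):
Header: id,name,city,score
Data rows: 4

ANSWER: 4


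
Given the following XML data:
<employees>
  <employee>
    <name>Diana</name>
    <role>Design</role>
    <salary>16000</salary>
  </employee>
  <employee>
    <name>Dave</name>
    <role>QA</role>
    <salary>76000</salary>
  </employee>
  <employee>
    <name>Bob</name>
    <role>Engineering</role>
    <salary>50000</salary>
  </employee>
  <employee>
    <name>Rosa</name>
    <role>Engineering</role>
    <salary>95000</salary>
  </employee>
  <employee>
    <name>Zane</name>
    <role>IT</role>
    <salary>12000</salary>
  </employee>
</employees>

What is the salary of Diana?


Searching for <employee> with <name>Diana</name>
Found at position 1
<salary>16000</salary>

ANSWER: 16000


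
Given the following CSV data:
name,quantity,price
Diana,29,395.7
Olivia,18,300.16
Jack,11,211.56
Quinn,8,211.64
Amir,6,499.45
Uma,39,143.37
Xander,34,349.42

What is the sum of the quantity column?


Values in 'quantity' column:
  Row 1: 29
  Row 2: 18
  Row 3: 11
  Row 4: 8
  Row 5: 6
  Row 6: 39
  Row 7: 34
Sum = 29 + 18 + 11 + 8 + 6 + 39 + 34 = 145

ANSWER: 145


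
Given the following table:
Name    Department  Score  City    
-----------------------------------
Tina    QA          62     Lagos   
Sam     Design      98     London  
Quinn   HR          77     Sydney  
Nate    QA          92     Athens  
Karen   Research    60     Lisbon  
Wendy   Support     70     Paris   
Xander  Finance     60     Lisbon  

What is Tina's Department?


Row 1: Tina
Department = QA

ANSWER: QA


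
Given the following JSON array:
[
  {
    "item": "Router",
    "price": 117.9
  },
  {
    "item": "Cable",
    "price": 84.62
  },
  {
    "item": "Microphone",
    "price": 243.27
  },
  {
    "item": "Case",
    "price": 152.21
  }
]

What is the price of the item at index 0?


Array index 0 -> Router
price = 117.9

ANSWER: 117.9


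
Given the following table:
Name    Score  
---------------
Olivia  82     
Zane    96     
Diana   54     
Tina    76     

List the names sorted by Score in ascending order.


Sorting by Score (ascending):
  Diana: 54
  Tina: 76
  Olivia: 82
  Zane: 96


ANSWER: Diana, Tina, Olivia, Zane


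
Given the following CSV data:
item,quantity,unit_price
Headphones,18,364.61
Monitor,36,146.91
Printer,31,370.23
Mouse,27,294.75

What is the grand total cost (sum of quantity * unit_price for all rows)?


Computing row totals:
  Headphones: 18 * 364.61 = 6562.98
  Monitor: 36 * 146.91 = 5288.76
  Printer: 31 * 370.23 = 11477.13
  Mouse: 27 * 294.75 = 7958.25
Grand total = 6562.98 + 5288.76 + 11477.13 + 7958.25 = 31287.12

ANSWER: 31287.12


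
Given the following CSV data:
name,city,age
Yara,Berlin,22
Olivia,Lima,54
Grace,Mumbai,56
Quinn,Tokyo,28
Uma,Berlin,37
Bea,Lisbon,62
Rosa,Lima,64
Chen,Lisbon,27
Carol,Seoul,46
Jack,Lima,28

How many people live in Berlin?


Scanning city column for 'Berlin':
  Row 1: Yara -> MATCH
  Row 5: Uma -> MATCH
Total matches: 2

ANSWER: 2


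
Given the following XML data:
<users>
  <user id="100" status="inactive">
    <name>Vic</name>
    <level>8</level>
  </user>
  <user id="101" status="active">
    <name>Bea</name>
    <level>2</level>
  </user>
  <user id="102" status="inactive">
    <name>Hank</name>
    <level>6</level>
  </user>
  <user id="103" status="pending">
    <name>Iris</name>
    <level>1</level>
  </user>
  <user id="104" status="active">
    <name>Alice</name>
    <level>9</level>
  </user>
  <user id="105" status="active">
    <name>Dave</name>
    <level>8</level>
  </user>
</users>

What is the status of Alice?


Finding user with name = Alice
user id="104" status="active"

ANSWER: active


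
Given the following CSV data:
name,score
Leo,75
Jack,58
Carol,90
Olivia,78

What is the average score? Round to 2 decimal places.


Scores: 75, 58, 90, 78
Sum = 301
Count = 4
Average = 301 / 4 = 75.25

ANSWER: 75.25


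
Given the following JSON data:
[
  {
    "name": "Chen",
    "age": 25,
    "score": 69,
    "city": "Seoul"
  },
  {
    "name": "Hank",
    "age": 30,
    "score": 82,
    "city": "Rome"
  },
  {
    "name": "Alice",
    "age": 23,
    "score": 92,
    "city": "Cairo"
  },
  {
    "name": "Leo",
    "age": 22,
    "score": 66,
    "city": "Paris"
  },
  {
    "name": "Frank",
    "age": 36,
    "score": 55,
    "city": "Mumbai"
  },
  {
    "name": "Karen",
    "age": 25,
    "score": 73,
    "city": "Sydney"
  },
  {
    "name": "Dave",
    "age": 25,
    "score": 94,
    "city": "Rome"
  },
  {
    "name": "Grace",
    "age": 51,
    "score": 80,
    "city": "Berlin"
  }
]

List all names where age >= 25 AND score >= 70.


Checking both conditions:
  Chen (age=25, score=69) -> no
  Hank (age=30, score=82) -> YES
  Alice (age=23, score=92) -> no
  Leo (age=22, score=66) -> no
  Frank (age=36, score=55) -> no
  Karen (age=25, score=73) -> YES
  Dave (age=25, score=94) -> YES
  Grace (age=51, score=80) -> YES


ANSWER: Hank, Karen, Dave, Grace


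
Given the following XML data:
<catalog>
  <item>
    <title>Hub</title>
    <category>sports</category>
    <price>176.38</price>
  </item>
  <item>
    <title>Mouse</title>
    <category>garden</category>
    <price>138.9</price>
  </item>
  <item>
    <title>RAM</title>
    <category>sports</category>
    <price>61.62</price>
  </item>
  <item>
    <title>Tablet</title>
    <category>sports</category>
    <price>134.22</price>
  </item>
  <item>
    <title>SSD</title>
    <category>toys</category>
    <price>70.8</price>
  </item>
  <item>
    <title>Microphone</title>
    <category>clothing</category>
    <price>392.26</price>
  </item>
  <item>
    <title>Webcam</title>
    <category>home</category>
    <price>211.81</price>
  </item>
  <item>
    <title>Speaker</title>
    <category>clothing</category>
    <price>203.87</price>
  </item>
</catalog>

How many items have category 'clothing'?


Scanning <item> elements for <category>clothing</category>:
  Item 6: Microphone -> MATCH
  Item 8: Speaker -> MATCH
Count: 2

ANSWER: 2


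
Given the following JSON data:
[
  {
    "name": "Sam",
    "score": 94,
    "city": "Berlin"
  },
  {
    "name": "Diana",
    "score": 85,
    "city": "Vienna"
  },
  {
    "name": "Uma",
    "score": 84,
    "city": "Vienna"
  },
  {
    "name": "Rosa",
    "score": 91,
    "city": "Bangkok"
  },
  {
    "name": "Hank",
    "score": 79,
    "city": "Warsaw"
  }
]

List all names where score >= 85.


Filtering records where score >= 85:
  Sam (score=94) -> YES
  Diana (score=85) -> YES
  Uma (score=84) -> no
  Rosa (score=91) -> YES
  Hank (score=79) -> no


ANSWER: Sam, Diana, Rosa


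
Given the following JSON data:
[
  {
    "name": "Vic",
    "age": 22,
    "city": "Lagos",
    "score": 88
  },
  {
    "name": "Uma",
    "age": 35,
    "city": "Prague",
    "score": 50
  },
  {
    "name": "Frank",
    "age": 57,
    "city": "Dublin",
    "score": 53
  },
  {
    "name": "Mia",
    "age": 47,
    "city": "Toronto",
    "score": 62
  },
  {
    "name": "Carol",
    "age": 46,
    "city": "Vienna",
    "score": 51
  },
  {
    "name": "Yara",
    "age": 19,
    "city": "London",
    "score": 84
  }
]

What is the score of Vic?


Looking up record where name = Vic
Record index: 0
Field 'score' = 88

ANSWER: 88


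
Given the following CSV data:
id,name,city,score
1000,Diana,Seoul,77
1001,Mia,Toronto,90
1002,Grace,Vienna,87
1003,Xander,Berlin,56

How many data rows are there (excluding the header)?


Counting rows (excluding header):
Header: id,name,city,score
Data rows: 4

ANSWER: 4


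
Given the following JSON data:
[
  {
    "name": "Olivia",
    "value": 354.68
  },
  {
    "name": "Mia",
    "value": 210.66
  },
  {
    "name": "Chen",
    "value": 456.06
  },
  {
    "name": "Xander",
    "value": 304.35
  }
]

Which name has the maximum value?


Comparing values:
  Olivia: 354.68
  Mia: 210.66
  Chen: 456.06
  Xander: 304.35
Maximum: Chen (456.06)

ANSWER: Chen


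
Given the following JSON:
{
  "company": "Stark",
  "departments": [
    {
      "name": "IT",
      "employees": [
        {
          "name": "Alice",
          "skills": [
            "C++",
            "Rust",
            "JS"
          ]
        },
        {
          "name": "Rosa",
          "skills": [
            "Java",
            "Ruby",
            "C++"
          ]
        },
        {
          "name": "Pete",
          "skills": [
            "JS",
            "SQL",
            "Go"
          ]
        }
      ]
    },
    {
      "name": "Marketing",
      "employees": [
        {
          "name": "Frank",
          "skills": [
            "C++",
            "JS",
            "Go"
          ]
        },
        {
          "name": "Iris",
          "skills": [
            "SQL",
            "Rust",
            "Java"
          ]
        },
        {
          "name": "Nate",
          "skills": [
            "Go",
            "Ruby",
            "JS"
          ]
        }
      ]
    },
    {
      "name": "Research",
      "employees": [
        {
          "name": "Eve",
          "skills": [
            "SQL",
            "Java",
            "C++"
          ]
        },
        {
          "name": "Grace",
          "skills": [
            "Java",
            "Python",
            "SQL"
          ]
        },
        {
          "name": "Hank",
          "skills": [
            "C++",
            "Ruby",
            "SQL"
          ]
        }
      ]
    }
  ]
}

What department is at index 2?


Path: departments[2].name
Value: Research

ANSWER: Research


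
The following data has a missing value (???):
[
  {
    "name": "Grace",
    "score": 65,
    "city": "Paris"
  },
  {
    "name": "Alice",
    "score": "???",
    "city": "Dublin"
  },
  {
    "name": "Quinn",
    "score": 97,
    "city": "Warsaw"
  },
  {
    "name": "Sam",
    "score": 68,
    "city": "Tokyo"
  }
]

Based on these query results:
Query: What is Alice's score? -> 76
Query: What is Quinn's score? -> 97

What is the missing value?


The missing value is Alice's score
From query: Alice's score = 76

ANSWER: 76


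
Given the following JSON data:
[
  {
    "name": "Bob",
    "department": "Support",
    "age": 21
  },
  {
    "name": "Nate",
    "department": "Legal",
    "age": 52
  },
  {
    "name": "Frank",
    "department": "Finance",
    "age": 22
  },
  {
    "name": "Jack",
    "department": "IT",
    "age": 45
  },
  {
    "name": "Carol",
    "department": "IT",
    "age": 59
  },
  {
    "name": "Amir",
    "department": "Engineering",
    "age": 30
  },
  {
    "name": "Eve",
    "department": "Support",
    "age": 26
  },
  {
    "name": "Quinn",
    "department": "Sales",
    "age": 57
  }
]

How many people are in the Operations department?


Scanning records for department = Operations
  No matches found
Count: 0

ANSWER: 0


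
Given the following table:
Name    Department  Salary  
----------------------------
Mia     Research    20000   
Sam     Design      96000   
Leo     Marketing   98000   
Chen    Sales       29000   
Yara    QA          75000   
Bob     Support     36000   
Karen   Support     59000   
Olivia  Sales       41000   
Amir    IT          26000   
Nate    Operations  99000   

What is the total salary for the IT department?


IT department members:
  Amir: 26000
Total = 26000 = 26000

ANSWER: 26000


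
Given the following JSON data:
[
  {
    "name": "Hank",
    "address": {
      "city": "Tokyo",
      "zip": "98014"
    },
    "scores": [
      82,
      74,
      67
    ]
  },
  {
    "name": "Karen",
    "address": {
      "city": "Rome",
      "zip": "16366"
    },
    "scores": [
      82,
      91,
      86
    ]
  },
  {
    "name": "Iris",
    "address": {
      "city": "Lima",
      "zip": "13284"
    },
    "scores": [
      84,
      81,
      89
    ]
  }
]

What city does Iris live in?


Path: records[2].address.city
Value: Lima

ANSWER: Lima


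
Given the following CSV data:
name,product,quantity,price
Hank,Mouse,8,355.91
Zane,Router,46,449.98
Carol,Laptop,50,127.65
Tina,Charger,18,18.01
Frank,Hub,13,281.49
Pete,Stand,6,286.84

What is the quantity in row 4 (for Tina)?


Row 4: Tina
Column 'quantity' = 18

ANSWER: 18


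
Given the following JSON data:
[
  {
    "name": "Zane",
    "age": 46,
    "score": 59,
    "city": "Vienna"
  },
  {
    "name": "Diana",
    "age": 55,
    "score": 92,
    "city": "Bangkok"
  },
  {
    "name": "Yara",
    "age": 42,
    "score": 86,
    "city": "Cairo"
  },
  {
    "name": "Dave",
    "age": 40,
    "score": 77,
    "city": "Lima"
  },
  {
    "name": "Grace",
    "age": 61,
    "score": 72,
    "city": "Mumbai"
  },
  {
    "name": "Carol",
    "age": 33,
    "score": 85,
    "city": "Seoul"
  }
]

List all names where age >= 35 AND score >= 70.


Checking both conditions:
  Zane (age=46, score=59) -> no
  Diana (age=55, score=92) -> YES
  Yara (age=42, score=86) -> YES
  Dave (age=40, score=77) -> YES
  Grace (age=61, score=72) -> YES
  Carol (age=33, score=85) -> no


ANSWER: Diana, Yara, Dave, Grace


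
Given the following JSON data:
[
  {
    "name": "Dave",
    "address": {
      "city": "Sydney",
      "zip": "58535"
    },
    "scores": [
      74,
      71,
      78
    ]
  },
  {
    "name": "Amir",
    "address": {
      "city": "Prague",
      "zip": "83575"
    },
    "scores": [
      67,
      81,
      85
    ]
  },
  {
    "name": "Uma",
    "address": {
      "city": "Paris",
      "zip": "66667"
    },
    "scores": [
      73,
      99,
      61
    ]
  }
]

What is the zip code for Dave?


Path: records[0].address.zip
Value: 58535

ANSWER: 58535


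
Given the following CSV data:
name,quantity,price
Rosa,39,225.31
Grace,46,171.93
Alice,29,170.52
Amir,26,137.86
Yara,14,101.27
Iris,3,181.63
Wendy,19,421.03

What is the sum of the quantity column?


Values in 'quantity' column:
  Row 1: 39
  Row 2: 46
  Row 3: 29
  Row 4: 26
  Row 5: 14
  Row 6: 3
  Row 7: 19
Sum = 39 + 46 + 29 + 26 + 14 + 3 + 19 = 176

ANSWER: 176


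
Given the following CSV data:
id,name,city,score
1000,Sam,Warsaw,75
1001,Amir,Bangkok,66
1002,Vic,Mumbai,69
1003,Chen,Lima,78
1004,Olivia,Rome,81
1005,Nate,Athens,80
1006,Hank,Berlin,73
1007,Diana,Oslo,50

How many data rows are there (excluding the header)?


Counting rows (excluding header):
Header: id,name,city,score
Data rows: 8

ANSWER: 8


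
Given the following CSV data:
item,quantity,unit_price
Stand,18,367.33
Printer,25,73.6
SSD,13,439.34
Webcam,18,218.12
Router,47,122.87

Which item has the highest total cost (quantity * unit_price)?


Computing row totals:
  Stand: 6611.94
  Printer: 1840.0
  SSD: 5711.42
  Webcam: 3926.16
  Router: 5774.89
Maximum: Stand (6611.94)

ANSWER: Stand


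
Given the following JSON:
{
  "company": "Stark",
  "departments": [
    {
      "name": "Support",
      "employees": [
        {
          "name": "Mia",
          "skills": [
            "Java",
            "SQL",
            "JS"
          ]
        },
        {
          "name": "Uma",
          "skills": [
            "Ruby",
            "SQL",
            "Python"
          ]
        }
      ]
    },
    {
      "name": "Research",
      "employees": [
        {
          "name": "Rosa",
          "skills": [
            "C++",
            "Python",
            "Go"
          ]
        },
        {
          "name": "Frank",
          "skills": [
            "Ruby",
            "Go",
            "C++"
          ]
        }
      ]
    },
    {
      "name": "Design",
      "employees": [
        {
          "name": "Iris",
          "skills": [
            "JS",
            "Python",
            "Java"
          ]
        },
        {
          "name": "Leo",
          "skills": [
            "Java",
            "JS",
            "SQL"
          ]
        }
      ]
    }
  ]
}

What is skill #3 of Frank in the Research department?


Path: departments[1].employees[1].skills[2]
Value: C++

ANSWER: C++


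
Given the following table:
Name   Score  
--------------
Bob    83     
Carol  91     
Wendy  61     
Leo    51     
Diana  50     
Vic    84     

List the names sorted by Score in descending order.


Sorting by Score (descending):
  Carol: 91
  Vic: 84
  Bob: 83
  Wendy: 61
  Leo: 51
  Diana: 50


ANSWER: Carol, Vic, Bob, Wendy, Leo, Diana


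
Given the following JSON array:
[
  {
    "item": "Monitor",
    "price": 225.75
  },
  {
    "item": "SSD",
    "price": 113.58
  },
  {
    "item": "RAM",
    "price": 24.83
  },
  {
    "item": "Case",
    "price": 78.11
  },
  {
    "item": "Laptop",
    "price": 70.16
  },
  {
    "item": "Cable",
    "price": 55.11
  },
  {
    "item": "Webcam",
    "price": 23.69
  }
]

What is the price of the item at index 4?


Array index 4 -> Laptop
price = 70.16

ANSWER: 70.16


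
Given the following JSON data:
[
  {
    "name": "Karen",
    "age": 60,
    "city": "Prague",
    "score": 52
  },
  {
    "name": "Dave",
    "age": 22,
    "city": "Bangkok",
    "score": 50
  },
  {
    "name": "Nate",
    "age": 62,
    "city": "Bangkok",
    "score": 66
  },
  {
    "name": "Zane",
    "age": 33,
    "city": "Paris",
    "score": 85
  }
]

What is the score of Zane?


Looking up record where name = Zane
Record index: 3
Field 'score' = 85

ANSWER: 85


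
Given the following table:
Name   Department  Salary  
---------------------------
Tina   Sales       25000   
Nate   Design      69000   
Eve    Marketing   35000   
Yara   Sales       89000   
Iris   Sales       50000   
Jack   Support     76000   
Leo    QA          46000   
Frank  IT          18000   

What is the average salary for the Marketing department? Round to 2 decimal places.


Marketing department members:
  Eve: 35000
Sum = 35000
Count = 1
Average = 35000 / 1 = 35000.00

ANSWER: 35000.00


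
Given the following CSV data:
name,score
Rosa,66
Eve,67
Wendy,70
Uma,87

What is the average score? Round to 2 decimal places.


Scores: 66, 67, 70, 87
Sum = 290
Count = 4
Average = 290 / 4 = 72.50

ANSWER: 72.50


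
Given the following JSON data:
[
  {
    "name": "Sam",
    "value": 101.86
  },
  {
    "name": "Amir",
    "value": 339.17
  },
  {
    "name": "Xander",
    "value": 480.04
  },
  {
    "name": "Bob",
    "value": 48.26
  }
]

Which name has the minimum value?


Comparing values:
  Sam: 101.86
  Amir: 339.17
  Xander: 480.04
  Bob: 48.26
Minimum: Bob (48.26)

ANSWER: Bob


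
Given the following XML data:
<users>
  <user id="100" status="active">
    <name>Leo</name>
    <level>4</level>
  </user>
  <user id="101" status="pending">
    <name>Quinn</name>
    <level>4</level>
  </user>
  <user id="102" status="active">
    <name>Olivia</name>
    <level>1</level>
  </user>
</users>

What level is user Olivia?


Finding user: Olivia
<level>1</level>

ANSWER: 1


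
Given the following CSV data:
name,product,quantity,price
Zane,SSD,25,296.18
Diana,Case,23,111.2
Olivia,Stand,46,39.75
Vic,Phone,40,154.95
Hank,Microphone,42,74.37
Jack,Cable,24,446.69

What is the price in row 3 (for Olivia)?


Row 3: Olivia
Column 'price' = 39.75

ANSWER: 39.75


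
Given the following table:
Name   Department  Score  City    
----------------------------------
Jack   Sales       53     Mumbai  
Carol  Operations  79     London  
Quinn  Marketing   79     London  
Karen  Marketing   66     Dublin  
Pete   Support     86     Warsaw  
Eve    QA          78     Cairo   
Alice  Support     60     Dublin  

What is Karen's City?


Row 4: Karen
City = Dublin

ANSWER: Dublin


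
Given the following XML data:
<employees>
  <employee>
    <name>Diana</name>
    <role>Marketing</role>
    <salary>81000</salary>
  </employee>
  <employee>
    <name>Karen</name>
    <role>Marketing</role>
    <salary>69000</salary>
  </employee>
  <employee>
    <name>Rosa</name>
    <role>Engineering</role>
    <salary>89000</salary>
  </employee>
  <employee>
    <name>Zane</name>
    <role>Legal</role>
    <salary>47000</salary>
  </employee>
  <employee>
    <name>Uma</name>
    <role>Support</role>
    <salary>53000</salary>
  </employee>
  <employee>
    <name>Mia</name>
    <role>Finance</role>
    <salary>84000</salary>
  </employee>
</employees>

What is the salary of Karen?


Searching for <employee> with <name>Karen</name>
Found at position 2
<salary>69000</salary>

ANSWER: 69000


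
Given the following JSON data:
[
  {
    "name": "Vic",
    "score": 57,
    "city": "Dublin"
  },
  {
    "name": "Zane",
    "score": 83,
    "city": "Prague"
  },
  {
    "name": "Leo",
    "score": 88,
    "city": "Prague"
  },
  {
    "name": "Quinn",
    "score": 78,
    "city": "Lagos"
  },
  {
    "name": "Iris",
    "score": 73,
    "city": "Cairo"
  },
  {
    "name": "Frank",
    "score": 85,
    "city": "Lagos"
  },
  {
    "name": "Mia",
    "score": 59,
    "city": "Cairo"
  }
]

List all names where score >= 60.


Filtering records where score >= 60:
  Vic (score=57) -> no
  Zane (score=83) -> YES
  Leo (score=88) -> YES
  Quinn (score=78) -> YES
  Iris (score=73) -> YES
  Frank (score=85) -> YES
  Mia (score=59) -> no


ANSWER: Zane, Leo, Quinn, Iris, Frank


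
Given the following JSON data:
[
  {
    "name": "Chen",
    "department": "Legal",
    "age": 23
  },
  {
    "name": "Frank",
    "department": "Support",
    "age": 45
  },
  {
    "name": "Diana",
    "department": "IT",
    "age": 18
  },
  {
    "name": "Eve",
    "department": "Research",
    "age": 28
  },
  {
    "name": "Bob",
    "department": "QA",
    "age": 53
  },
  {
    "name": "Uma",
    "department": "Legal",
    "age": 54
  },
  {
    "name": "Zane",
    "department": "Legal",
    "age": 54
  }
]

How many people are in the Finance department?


Scanning records for department = Finance
  No matches found
Count: 0

ANSWER: 0


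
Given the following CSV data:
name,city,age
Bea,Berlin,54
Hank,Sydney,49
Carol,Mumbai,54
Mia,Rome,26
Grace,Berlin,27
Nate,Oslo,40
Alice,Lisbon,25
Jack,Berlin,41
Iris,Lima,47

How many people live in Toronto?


Scanning city column for 'Toronto':
Total matches: 0

ANSWER: 0


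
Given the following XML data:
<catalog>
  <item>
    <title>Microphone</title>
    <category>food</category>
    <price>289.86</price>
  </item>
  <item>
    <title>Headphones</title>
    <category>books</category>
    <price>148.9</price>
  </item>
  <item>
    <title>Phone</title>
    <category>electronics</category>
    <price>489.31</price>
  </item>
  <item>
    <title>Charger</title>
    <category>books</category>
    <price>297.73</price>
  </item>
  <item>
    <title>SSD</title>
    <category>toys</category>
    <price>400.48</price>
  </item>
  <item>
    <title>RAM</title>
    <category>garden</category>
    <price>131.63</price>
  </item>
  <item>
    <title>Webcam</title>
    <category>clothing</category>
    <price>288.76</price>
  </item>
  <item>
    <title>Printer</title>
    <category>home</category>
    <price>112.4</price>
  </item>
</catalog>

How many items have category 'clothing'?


Scanning <item> elements for <category>clothing</category>:
  Item 7: Webcam -> MATCH
Count: 1

ANSWER: 1


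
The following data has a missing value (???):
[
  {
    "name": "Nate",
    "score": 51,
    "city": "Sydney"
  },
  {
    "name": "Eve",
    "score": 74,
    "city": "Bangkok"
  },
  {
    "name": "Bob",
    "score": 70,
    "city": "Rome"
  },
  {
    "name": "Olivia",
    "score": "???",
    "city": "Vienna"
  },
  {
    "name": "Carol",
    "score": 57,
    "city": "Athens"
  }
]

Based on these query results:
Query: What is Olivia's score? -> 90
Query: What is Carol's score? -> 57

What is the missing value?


The missing value is Olivia's score
From query: Olivia's score = 90

ANSWER: 90


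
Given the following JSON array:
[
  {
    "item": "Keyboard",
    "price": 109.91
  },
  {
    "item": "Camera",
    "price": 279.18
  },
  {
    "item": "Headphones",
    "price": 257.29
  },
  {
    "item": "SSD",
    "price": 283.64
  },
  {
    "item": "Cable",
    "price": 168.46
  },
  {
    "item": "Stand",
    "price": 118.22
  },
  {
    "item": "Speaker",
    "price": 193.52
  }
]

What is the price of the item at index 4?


Array index 4 -> Cable
price = 168.46

ANSWER: 168.46


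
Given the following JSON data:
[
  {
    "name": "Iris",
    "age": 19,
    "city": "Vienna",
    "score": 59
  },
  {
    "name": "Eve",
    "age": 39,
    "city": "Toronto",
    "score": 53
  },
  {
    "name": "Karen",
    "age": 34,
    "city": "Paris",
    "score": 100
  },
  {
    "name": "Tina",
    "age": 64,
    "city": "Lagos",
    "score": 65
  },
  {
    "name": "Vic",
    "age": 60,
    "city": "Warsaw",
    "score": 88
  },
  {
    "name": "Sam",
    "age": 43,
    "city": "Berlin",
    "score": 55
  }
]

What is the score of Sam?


Looking up record where name = Sam
Record index: 5
Field 'score' = 55

ANSWER: 55


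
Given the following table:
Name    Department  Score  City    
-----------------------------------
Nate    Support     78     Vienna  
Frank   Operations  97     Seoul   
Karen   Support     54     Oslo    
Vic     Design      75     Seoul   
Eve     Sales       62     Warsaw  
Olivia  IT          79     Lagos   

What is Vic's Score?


Row 4: Vic
Score = 75

ANSWER: 75


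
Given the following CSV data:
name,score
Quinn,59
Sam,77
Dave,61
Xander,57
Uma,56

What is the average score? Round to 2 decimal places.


Scores: 59, 77, 61, 57, 56
Sum = 310
Count = 5
Average = 310 / 5 = 62.00

ANSWER: 62.00


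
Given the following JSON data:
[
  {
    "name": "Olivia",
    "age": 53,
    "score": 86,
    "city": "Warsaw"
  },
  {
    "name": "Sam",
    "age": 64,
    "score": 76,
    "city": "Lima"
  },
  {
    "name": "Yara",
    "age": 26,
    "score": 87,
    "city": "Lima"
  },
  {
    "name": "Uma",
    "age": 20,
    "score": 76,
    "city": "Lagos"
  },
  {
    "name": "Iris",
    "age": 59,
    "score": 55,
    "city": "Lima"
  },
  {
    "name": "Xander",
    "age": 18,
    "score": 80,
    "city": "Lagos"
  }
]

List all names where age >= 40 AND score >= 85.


Checking both conditions:
  Olivia (age=53, score=86) -> YES
  Sam (age=64, score=76) -> no
  Yara (age=26, score=87) -> no
  Uma (age=20, score=76) -> no
  Iris (age=59, score=55) -> no
  Xander (age=18, score=80) -> no


ANSWER: Olivia


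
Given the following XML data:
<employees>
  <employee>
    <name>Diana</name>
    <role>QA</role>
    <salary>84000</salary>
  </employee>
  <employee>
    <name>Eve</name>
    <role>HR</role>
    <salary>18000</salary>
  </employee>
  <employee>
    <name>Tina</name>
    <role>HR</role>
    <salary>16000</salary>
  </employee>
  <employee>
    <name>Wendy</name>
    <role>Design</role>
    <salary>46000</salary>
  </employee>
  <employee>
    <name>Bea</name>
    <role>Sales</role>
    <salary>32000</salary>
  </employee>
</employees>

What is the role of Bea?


Searching for <employee> with <name>Bea</name>
Found at position 5
<role>Sales</role>

ANSWER: Sales


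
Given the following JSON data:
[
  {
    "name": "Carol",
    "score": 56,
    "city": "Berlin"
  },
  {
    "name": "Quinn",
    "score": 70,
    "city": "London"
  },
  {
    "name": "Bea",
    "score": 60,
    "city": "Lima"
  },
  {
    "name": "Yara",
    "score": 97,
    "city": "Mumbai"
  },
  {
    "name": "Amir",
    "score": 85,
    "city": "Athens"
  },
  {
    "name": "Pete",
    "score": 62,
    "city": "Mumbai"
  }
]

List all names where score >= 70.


Filtering records where score >= 70:
  Carol (score=56) -> no
  Quinn (score=70) -> YES
  Bea (score=60) -> no
  Yara (score=97) -> YES
  Amir (score=85) -> YES
  Pete (score=62) -> no


ANSWER: Quinn, Yara, Amir


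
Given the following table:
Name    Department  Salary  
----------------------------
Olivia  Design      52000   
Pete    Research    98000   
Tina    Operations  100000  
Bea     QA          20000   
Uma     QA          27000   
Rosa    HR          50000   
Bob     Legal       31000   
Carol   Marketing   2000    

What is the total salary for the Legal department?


Legal department members:
  Bob: 31000
Total = 31000 = 31000

ANSWER: 31000


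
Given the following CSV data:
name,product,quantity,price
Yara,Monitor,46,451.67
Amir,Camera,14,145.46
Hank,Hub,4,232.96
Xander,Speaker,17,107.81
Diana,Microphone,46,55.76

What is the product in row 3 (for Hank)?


Row 3: Hank
Column 'product' = Hub

ANSWER: Hub


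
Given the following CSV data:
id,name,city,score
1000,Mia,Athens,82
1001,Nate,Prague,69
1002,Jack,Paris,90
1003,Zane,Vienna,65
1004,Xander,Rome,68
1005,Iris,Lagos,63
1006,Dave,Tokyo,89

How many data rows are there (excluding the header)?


Counting rows (excluding header):
Header: id,name,city,score
Data rows: 7

ANSWER: 7


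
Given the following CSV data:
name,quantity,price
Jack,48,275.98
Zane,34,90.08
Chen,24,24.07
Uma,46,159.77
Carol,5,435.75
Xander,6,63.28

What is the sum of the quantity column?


Values in 'quantity' column:
  Row 1: 48
  Row 2: 34
  Row 3: 24
  Row 4: 46
  Row 5: 5
  Row 6: 6
Sum = 48 + 34 + 24 + 46 + 5 + 6 = 163

ANSWER: 163


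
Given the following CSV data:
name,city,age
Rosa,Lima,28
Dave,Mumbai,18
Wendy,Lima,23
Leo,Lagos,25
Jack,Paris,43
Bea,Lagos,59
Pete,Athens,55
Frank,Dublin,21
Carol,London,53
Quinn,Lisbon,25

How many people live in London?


Scanning city column for 'London':
  Row 9: Carol -> MATCH
Total matches: 1

ANSWER: 1


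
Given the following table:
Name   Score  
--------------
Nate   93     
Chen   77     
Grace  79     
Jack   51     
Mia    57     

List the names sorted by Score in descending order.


Sorting by Score (descending):
  Nate: 93
  Grace: 79
  Chen: 77
  Mia: 57
  Jack: 51


ANSWER: Nate, Grace, Chen, Mia, Jack


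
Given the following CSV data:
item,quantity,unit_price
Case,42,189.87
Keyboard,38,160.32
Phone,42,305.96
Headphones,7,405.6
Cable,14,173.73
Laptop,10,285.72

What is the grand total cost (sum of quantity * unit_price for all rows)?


Computing row totals:
  Case: 42 * 189.87 = 7974.54
  Keyboard: 38 * 160.32 = 6092.16
  Phone: 42 * 305.96 = 12850.32
  Headphones: 7 * 405.6 = 2839.2
  Cable: 14 * 173.73 = 2432.22
  Laptop: 10 * 285.72 = 2857.2
Grand total = 7974.54 + 6092.16 + 12850.32 + 2839.2 + 2432.22 + 2857.2 = 35045.64

ANSWER: 35045.64


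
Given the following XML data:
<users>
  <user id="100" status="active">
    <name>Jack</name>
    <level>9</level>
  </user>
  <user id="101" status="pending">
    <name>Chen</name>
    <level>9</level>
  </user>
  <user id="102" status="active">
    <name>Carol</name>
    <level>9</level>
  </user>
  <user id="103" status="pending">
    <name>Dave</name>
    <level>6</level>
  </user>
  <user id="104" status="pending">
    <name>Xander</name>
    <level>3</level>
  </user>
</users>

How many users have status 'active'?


Counting users with status='active':
  Jack (id=100) -> MATCH
  Carol (id=102) -> MATCH
Count: 2

ANSWER: 2


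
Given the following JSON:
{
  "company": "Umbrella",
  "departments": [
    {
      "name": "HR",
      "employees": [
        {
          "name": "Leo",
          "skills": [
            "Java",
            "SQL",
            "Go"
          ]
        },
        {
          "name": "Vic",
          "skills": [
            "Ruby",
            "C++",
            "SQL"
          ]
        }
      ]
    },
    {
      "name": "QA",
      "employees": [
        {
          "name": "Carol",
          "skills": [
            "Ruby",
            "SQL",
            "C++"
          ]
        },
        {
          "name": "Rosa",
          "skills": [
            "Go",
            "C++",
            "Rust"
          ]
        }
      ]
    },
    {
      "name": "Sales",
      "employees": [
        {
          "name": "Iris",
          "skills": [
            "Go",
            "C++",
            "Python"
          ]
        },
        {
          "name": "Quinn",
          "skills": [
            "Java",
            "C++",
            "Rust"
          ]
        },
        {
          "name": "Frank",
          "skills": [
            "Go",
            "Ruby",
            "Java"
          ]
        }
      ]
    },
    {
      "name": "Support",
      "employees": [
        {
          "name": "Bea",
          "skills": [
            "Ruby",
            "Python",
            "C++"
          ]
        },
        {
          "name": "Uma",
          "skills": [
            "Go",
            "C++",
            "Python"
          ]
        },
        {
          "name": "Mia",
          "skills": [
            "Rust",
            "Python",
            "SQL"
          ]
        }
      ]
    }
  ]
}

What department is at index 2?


Path: departments[2].name
Value: Sales

ANSWER: Sales


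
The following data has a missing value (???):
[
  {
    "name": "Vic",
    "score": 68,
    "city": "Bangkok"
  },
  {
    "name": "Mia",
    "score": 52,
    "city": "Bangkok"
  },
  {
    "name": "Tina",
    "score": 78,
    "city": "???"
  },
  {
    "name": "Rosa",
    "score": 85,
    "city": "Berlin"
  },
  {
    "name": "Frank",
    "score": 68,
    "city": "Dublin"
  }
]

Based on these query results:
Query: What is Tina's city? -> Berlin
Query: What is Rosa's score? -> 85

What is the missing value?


The missing value is Tina's city
From query: Tina's city = Berlin

ANSWER: Berlin
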